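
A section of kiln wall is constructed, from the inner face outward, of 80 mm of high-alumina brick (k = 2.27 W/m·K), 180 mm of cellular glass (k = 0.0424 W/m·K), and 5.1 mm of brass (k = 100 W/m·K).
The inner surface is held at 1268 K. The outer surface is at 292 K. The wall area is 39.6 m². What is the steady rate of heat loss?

Q ≈ 9030 W

Series thermal resistances:
R_high-alumina brick = L/(kA) = 0.08/(2.27×39.6) = 8.9×10^-4 K/W
R_cellular glass = L/(kA) = 0.18/(0.0424×39.6) = 0.1072 K/W
R_brass = L/(kA) = 0.0051/(100×39.6) = 1.288×10^-6 K/W
R_total = 0.1081 K/W
Q = ΔT / R_total = 976 / 0.1081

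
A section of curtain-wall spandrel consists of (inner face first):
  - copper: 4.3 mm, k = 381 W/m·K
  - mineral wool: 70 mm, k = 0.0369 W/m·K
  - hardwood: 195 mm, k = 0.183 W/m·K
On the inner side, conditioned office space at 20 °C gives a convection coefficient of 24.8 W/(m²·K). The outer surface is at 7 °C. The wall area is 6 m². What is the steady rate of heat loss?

Q ≈ 26 W

Thermal resistances in series:
R_inner film = 1/(h_i·A) = 1/(24.8×6) = 0.00672 K/W
R_copper = L/(kA) = 0.0043/(381×6) = 1.881×10^-6 K/W
R_mineral wool = L/(kA) = 0.07/(0.0369×6) = 0.3162 K/W
R_hardwood = L/(kA) = 0.195/(0.183×6) = 0.1776 K/W
R_total = 0.5005 K/W
Q = ΔT / R_total = 13 / 0.5005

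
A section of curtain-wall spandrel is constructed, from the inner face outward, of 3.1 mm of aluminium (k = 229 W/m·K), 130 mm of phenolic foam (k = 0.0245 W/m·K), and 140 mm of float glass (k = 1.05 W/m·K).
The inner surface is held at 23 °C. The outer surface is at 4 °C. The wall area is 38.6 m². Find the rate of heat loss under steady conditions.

Thermal resistances in series:
R_aluminium = L/(kA) = 0.0031/(229×38.6) = 3.507×10^-7 K/W
R_phenolic foam = L/(kA) = 0.13/(0.0245×38.6) = 0.1375 K/W
R_float glass = L/(kA) = 0.14/(1.05×38.6) = 0.003454 K/W
R_total = 0.1409 K/W
Q = ΔT / R_total = 19 / 0.1409

Q ≈ 135 W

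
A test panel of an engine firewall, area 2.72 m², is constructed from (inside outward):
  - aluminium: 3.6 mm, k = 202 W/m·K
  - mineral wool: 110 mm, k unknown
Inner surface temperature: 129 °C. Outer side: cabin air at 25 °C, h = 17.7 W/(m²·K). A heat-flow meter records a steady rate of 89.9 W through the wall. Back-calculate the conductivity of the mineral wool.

k ≈ 0.0356 W/(m·K)

Series thermal resistances:
R_aluminium = L/(kA) = 0.0036/(202×2.72) = 6.552×10^-6 K/W
R_outer film = 1/(h_o·A) = 1/(17.7×2.72) = 0.02077 K/W
Sum of known resistances R_other = 0.02078 K/W
Total R = ΔT/Q = 104/89.9 = 1.157 K/W
R_mineral wool = R_total − R_other = 1.136 K/W
k = L/(R·A) = 0.11/(1.136×2.72)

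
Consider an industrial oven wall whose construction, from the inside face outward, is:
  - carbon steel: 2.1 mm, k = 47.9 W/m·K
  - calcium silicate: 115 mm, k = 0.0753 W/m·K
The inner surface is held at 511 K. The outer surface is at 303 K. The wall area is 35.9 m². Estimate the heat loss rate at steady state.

Q ≈ 4890 W

Using the resistance-network approach (series):
R_carbon steel = L/(kA) = 0.0021/(47.9×35.9) = 1.221×10^-6 K/W
R_calcium silicate = L/(kA) = 0.115/(0.0753×35.9) = 0.04254 K/W
R_total = 0.04254 K/W
Q = ΔT / R_total = 208 / 0.04254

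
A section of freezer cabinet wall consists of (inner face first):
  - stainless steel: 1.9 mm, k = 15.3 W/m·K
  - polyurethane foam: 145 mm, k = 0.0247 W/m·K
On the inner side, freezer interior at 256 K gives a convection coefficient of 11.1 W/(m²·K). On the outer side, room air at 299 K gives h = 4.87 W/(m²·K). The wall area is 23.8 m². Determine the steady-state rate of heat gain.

Model the wall as resistances in series:
R_inner film = 1/(h_i·A) = 1/(11.1×23.8) = 0.003785 K/W
R_stainless steel = L/(kA) = 0.0019/(15.3×23.8) = 5.218×10^-6 K/W
R_polyurethane foam = L/(kA) = 0.145/(0.0247×23.8) = 0.2467 K/W
R_outer film = 1/(h_o·A) = 1/(4.87×23.8) = 0.008628 K/W
R_total = 0.2591 K/W
Q = ΔT / R_total = 43 / 0.2591

Q ≈ 166 W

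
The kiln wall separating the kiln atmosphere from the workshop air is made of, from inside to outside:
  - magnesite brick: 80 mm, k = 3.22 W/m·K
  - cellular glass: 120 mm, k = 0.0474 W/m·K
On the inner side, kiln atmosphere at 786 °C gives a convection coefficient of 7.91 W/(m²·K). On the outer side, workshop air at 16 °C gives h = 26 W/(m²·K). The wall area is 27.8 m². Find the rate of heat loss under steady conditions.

Thermal resistances in series:
R_inner film = 1/(h_i·A) = 1/(7.91×27.8) = 0.004548 K/W
R_magnesite brick = L/(kA) = 0.08/(3.22×27.8) = 8.937×10^-4 K/W
R_cellular glass = L/(kA) = 0.12/(0.0474×27.8) = 0.09107 K/W
R_outer film = 1/(h_o·A) = 1/(26×27.8) = 0.001384 K/W
R_total = 0.09789 K/W
Q = ΔT / R_total = 770 / 0.09789

Q ≈ 7870 W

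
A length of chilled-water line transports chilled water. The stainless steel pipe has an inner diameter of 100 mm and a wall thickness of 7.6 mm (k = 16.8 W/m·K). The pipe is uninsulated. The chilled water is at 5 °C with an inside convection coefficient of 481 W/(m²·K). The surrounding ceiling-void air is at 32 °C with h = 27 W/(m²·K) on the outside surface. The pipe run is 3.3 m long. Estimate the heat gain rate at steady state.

Per-layer cylindrical resistances, series-summed:
R_inner film = 1/(h_i·2πr₁L) = 1/(481×2π×0.05×3.3) = 0.002005 K/W
R_stainless steel pipe wall = ln(57.6/50)/(2π×16.8×3.3) = 4.062×10^-4 K/W
R_outer film = 1/(h_o·2πr_oL) = 1/(27×2π×0.0576×3.3) = 0.03101 K/W
R_total = 0.03342 K/W
Q = ΔT/R_total = 27/0.03342

Q ≈ 808 W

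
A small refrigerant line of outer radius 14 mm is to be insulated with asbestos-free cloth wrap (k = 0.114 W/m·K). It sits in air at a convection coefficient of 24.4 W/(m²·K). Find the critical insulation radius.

r_cr ≈ 4.67 mm

For a cylinder r_cr = k/h = 0.114/24.4
r_cr = 4.67 mm; since the bare radius (14 mm) is above r_cr, any added insulation will reduce heat loss.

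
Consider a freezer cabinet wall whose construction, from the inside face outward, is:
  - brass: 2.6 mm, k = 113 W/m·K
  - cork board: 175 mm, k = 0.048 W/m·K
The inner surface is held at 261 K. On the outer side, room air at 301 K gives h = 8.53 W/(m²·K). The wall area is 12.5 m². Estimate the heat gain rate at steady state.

Thermal resistances in series:
R_brass = L/(kA) = 0.0026/(113×12.5) = 1.841×10^-6 K/W
R_cork board = L/(kA) = 0.175/(0.048×12.5) = 0.2917 K/W
R_outer film = 1/(h_o·A) = 1/(8.53×12.5) = 0.009379 K/W
R_total = 0.301 K/W
Q = ΔT / R_total = 40 / 0.301

Q ≈ 133 W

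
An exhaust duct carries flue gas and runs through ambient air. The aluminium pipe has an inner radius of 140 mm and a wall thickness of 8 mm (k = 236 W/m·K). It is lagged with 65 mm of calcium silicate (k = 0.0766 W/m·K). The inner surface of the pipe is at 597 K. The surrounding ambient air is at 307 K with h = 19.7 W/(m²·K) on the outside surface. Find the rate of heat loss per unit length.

Radial resistances (cylindrical: R_cond = ln(r_o/r_i)/(2πkL), R_conv = 1/(h·2πrL)):
R_aluminium pipe wall = ln(148/140)/(2π×236×1) = 3.748×10^-5 K/W
R_calcium silicate = ln(213/148)/(2π×0.0766×1) = 0.7565 K/W
R_outer film = 1/(h_o·2πr_oL) = 1/(19.7×2π×0.213×1) = 0.03793 K/W
R_total = 0.7944 K/W
Q = ΔT/R_total = 290/0.7944

q′ ≈ 365 W/m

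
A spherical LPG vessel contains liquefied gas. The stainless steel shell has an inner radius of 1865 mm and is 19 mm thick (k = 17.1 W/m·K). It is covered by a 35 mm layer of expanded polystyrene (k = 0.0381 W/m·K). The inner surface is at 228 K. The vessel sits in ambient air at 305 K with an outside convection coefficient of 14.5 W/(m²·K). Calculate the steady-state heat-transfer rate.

Radial (spherical) resistances in series:
R_stainless steel shell = (1/1.865 − 1/1.884)/(4π×17.1) = 2.516×10^-5 K/W
R_expanded polystyrene = (1/1.884 − 1/1.919)/(4π×0.0381) = 0.02022 K/W
R_outer film = 1/(h·4πr_o²) = 1/(14.5×4π×1.919²) = 0.00149 K/W
R_total = 0.02174 K/W
Q = ΔT/R_total = 77/0.02174

Q ≈ 3540 W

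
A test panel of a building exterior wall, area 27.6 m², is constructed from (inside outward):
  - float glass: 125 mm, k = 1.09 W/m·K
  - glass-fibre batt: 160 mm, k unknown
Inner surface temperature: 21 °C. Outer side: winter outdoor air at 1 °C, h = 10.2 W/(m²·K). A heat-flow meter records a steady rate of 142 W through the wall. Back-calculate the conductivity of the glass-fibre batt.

Using the resistance-network approach (series):
R_float glass = L/(kA) = 0.125/(1.09×27.6) = 0.004155 K/W
R_outer film = 1/(h_o·A) = 1/(10.2×27.6) = 0.003552 K/W
Sum of known resistances R_other = 0.007707 K/W
Total R = ΔT/Q = 20/142 = 0.1408 K/W
R_glass-fibre batt = R_total − R_other = 0.1331 K/W
k = L/(R·A) = 0.16/(0.1331×27.6)

k ≈ 0.0435 W/(m·K)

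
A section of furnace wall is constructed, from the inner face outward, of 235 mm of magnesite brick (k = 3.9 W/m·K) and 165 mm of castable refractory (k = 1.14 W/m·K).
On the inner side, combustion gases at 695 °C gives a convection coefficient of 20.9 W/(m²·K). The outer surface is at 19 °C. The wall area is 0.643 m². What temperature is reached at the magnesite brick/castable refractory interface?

Thermal resistances in series:
R_inner film = 1/(h_i·A) = 1/(20.9×0.643) = 0.07441 K/W
R_magnesite brick = L/(kA) = 0.235/(3.9×0.643) = 0.09371 K/W
R_castable refractory = L/(kA) = 0.165/(1.14×0.643) = 0.2251 K/W
R_total = 0.3932 K/W;  Q = ΔT/R_total = 676/0.3932 = 1719 W
T_interface = T_inner − Q·ΣR(inner→interface) = 695 − 1720×0.1681

T ≈ 406 °C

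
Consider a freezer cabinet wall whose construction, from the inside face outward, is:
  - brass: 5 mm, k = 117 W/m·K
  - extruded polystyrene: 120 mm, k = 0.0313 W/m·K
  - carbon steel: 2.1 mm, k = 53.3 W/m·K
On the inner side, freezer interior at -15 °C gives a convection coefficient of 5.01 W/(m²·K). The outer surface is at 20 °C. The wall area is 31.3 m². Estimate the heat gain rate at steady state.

Treating each layer as a thermal resistance in series:
R_inner film = 1/(h_i·A) = 1/(5.01×31.3) = 0.006377 K/W
R_brass = L/(kA) = 0.005/(117×31.3) = 1.365×10^-6 K/W
R_extruded polystyrene = L/(kA) = 0.12/(0.0313×31.3) = 0.1225 K/W
R_carbon steel = L/(kA) = 0.0021/(53.3×31.3) = 1.259×10^-6 K/W
R_total = 0.1289 K/W
Q = ΔT / R_total = 35 / 0.1289

Q ≈ 272 W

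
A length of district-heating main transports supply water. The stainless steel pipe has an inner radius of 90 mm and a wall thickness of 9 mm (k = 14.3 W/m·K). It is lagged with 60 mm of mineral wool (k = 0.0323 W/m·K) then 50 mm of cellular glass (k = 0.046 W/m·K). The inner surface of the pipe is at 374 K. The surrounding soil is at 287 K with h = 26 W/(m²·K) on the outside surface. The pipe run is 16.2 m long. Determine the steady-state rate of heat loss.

For a radial system each layer contributes R = ln(r_out/r_in)/(2πkL); films add R = 1/(hA).
R_stainless steel pipe wall = ln(99/90)/(2π×14.3×16.2) = 6.548×10^-5 K/W
R_mineral wool = ln(159/99)/(2π×0.0323×16.2) = 0.1441 K/W
R_cellular glass = ln(209/159)/(2π×0.046×16.2) = 0.0584 K/W
R_outer film = 1/(h_o·2πr_oL) = 1/(26×2π×0.209×16.2) = 0.001808 K/W
R_total = 0.2044 K/W
Q = ΔT/R_total = 87/0.2044

Q ≈ 426 W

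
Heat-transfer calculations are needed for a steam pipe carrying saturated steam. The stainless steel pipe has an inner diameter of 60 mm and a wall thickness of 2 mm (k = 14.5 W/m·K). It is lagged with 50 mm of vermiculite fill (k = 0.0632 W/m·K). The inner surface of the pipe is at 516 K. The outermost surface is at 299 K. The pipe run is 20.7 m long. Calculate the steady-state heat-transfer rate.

Q ≈ 1900 W

Treating each annulus and film as a series resistance:
R_stainless steel pipe wall = ln(32/30)/(2π×14.5×20.7) = 3.422×10^-5 K/W
R_vermiculite fill = ln(82/32)/(2π×0.0632×20.7) = 0.1145 K/W
R_total = 0.1145 K/W
Q = ΔT/R_total = 217/0.1145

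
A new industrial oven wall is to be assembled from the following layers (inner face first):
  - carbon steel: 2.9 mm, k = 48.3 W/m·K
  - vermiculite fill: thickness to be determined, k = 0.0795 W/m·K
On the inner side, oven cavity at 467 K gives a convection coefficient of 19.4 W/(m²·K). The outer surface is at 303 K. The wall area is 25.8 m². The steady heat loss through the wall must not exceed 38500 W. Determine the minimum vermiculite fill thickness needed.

L ≈ 4.63 mm

Model the wall as resistances in series:
R_inner film = 1/(h_i·A) = 1/(19.4×25.8) = 0.001998 K/W
R_carbon steel = L/(kA) = 0.0029/(48.3×25.8) = 2.327×10^-6 K/W
Sum of the known resistances R_other = 0.002 K/W
Required total resistance R_tot = ΔT/Q_allow = 164/38500 = 0.00426 K/W
R_vermiculite fill = R_tot − R_other = 0.002259 K/W
L = R·k·A = 0.002259×0.0795×25.8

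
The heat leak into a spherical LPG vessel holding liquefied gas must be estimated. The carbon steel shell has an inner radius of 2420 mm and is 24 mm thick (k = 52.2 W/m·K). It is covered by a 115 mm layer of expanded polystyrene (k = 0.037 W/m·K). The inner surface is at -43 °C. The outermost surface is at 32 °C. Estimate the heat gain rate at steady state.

Each spherical layer contributes R = (1/r_i − 1/r_o)/(4πk):
R_carbon steel shell = (1/2.42 − 1/2.444)/(4π×52.2) = 6.186×10^-6 K/W
R_expanded polystyrene = (1/2.444 − 1/2.559)/(4π×0.037) = 0.03955 K/W
R_total = 0.03955 K/W
Q = ΔT/R_total = 75/0.03955

Q ≈ 1900 W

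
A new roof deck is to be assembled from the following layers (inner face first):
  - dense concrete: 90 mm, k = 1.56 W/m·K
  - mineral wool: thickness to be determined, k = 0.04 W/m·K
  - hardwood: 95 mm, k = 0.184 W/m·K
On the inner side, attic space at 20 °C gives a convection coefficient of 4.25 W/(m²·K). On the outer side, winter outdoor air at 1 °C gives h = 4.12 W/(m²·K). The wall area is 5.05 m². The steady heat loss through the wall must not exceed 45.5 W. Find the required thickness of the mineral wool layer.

Thermal resistances in series:
R_inner film = 1/(h_i·A) = 1/(4.25×5.05) = 0.04659 K/W
R_dense concrete = L/(kA) = 0.09/(1.56×5.05) = 0.01142 K/W
R_hardwood = L/(kA) = 0.095/(0.184×5.05) = 0.1022 K/W
R_outer film = 1/(h_o·A) = 1/(4.12×5.05) = 0.04806 K/W
Sum of the known resistances R_other = 0.2083 K/W
Required total resistance R_tot = ΔT/Q_allow = 19/45.5 = 0.4176 K/W
R_mineral wool = R_tot − R_other = 0.2093 K/W
L = R·k·A = 0.2093×0.04×5.05

L ≈ 42.3 mm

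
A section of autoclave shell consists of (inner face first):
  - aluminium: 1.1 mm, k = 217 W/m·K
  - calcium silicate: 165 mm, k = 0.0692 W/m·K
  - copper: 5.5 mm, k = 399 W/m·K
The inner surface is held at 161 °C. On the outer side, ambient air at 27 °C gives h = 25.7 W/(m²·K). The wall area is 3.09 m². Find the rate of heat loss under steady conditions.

Q ≈ 171 W

Using the resistance-network approach (series):
R_aluminium = L/(kA) = 0.0011/(217×3.09) = 1.64×10^-6 K/W
R_calcium silicate = L/(kA) = 0.165/(0.0692×3.09) = 0.7716 K/W
R_copper = L/(kA) = 0.0055/(399×3.09) = 4.461×10^-6 K/W
R_outer film = 1/(h_o·A) = 1/(25.7×3.09) = 0.01259 K/W
R_total = 0.7842 K/W
Q = ΔT / R_total = 134 / 0.7842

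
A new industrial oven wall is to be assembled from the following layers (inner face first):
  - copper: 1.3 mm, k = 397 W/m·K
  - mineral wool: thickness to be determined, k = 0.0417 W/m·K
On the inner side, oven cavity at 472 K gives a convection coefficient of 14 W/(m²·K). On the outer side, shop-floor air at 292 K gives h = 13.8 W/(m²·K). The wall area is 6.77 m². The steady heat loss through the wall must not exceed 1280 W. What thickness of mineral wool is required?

L ≈ 33.7 mm

Thermal resistances in series:
R_inner film = 1/(h_i·A) = 1/(14×6.77) = 0.01055 K/W
R_copper = L/(kA) = 0.0013/(397×6.77) = 4.837×10^-7 K/W
R_outer film = 1/(h_o·A) = 1/(13.8×6.77) = 0.0107 K/W
Sum of the known resistances R_other = 0.02125 K/W
Required total resistance R_tot = ΔT/Q_allow = 180/1280 = 0.1406 K/W
R_mineral wool = R_tot − R_other = 0.1194 K/W
L = R·k·A = 0.1194×0.0417×6.77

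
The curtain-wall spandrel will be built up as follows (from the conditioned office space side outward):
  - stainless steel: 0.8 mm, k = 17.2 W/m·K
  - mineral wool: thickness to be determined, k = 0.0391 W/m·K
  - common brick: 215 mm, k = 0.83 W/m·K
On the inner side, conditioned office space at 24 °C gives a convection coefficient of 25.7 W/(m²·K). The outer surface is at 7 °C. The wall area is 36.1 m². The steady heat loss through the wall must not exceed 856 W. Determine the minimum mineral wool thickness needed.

Treating each layer as a thermal resistance in series:
R_inner film = 1/(h_i·A) = 1/(25.7×36.1) = 0.001078 K/W
R_stainless steel = L/(kA) = 0.0008/(17.2×36.1) = 1.288×10^-6 K/W
R_common brick = L/(kA) = 0.215/(0.83×36.1) = 0.007176 K/W
Sum of the known resistances R_other = 0.008255 K/W
Required total resistance R_tot = ΔT/Q_allow = 17/856 = 0.01986 K/W
R_mineral wool = R_tot − R_other = 0.01161 K/W
L = R·k·A = 0.01161×0.0391×36.1

L ≈ 16.4 mm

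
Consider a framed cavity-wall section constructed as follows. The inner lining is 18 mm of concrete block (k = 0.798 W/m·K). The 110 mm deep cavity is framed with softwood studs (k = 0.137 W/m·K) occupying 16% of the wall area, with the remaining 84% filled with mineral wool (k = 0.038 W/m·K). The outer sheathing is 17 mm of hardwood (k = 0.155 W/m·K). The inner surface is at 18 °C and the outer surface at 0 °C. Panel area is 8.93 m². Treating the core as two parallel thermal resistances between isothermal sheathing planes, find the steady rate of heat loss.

Sheathing layers in series; stud and cavity paths in parallel between them.
R_inner = 0.018/(0.798×8.93) = 0.002526 K/W
R_stud  = 0.11/(0.137×0.16×8.93) = 0.562 K/W
R_cav   = 0.11/(0.038×0.84×8.93) = 0.3859 K/W
1/R_core = 1/R_stud + 1/R_cav → R_core = 0.2288 K/W
R_outer = 0.017/(0.155×8.93) = 0.01228 K/W
R_total = 0.2436 K/W
Q = ΔT/R_total = 18/0.2436

Q ≈ 73.9 W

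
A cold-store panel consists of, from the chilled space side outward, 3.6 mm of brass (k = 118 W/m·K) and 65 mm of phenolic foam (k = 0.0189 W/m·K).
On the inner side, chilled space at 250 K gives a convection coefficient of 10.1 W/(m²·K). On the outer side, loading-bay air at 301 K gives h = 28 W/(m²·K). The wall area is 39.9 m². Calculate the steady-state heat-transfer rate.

Q ≈ 569 W

Treating each layer as a thermal resistance in series:
R_inner film = 1/(h_i·A) = 1/(10.1×39.9) = 0.002481 K/W
R_brass = L/(kA) = 0.0036/(118×39.9) = 7.646×10^-7 K/W
R_phenolic foam = L/(kA) = 0.065/(0.0189×39.9) = 0.08619 K/W
R_outer film = 1/(h_o·A) = 1/(28×39.9) = 8.951×10^-4 K/W
R_total = 0.08957 K/W
Q = ΔT / R_total = 51 / 0.08957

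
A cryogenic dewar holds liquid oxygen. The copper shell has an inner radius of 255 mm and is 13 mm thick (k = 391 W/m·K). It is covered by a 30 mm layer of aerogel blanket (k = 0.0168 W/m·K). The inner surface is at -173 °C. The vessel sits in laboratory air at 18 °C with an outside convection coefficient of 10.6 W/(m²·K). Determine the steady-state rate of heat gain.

For a spherical shell R = (1/r₁ − 1/r₂)/(4πk); film R = 1/(h·4πr²). In series:
R_copper shell = (1/0.255 − 1/0.268)/(4π×391) = 3.872×10^-5 K/W
R_aerogel blanket = (1/0.268 − 1/0.298)/(4π×0.0168) = 1.779 K/W
R_outer film = 1/(h·4πr_o²) = 1/(10.6×4π×0.298²) = 0.08454 K/W
R_total = 1.864 K/W
Q = ΔT/R_total = 191/1.864

Q ≈ 102 W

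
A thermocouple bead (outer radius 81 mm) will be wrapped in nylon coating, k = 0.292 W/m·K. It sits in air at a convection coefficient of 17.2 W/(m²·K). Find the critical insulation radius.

r_cr ≈ 34 mm

For a sphere r_cr = 2k/h = 2×0.292/17.2
r_cr = 34 mm; since the bare radius (81 mm) is above r_cr, any added insulation will reduce heat loss.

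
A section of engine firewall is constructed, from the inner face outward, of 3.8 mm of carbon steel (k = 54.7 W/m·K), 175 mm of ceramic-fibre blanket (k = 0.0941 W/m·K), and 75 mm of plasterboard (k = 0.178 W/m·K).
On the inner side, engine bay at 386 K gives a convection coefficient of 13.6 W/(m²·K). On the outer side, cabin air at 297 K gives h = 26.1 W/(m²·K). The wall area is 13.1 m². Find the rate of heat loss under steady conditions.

Q ≈ 487 W

Model the wall as resistances in series:
R_inner film = 1/(h_i·A) = 1/(13.6×13.1) = 0.005613 K/W
R_carbon steel = L/(kA) = 0.0038/(54.7×13.1) = 5.303×10^-6 K/W
R_ceramic-fibre blanket = L/(kA) = 0.175/(0.0941×13.1) = 0.142 K/W
R_plasterboard = L/(kA) = 0.075/(0.178×13.1) = 0.03216 K/W
R_outer film = 1/(h_o·A) = 1/(26.1×13.1) = 0.002925 K/W
R_total = 0.1827 K/W
Q = ΔT / R_total = 89 / 0.1827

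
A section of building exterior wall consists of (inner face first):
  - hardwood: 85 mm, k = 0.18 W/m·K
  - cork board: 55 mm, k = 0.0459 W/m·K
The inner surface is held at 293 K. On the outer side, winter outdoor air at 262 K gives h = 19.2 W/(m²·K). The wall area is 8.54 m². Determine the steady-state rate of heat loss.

Using the resistance-network approach (series):
R_hardwood = L/(kA) = 0.085/(0.18×8.54) = 0.0553 K/W
R_cork board = L/(kA) = 0.055/(0.0459×8.54) = 0.1403 K/W
R_outer film = 1/(h_o·A) = 1/(19.2×8.54) = 0.006099 K/W
R_total = 0.2017 K/W
Q = ΔT / R_total = 31 / 0.2017

Q ≈ 154 W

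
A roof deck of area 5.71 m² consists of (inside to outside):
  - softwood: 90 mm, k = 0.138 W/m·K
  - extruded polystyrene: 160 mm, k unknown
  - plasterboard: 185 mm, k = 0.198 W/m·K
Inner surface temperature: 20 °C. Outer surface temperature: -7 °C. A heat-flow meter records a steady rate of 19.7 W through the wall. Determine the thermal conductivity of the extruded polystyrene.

Series thermal resistances:
R_softwood = L/(kA) = 0.09/(0.138×5.71) = 0.1142 K/W
R_plasterboard = L/(kA) = 0.185/(0.198×5.71) = 0.1636 K/W
Sum of known resistances R_other = 0.2778 K/W
Total R = ΔT/Q = 27/19.7 = 1.371 K/W
R_extruded polystyrene = R_total − R_other = 1.093 K/W
k = L/(R·A) = 0.16/(1.093×5.71)

k ≈ 0.0256 W/(m·K)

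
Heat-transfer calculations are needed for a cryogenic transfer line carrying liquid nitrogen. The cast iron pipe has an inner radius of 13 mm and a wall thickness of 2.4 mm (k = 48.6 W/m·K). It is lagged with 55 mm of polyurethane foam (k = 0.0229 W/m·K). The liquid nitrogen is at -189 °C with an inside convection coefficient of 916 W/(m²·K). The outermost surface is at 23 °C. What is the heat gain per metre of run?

Cylindrical conduction, so R = ln(r₂/r₁)/(2πkL) per layer, in series:
R_inner film = 1/(h_i·2πr₁L) = 1/(916×2π×0.013×1) = 0.01337 K/W
R_cast iron pipe wall = ln(15.4/13)/(2π×48.6×1) = 5.548×10^-4 K/W
R_polyurethane foam = ln(70.4/15.4)/(2π×0.0229×1) = 10.56 K/W
R_total = 10.58 K/W
Q = ΔT/R_total = 212/10.58

q′ ≈ 20 W/m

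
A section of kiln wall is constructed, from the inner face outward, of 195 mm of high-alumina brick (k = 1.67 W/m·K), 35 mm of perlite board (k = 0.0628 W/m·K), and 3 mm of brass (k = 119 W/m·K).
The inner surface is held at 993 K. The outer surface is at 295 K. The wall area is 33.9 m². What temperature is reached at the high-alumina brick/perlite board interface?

Series thermal resistances:
R_high-alumina brick = L/(kA) = 0.195/(1.67×33.9) = 0.003444 K/W
R_perlite board = L/(kA) = 0.035/(0.0628×33.9) = 0.01644 K/W
R_brass = L/(kA) = 0.003/(119×33.9) = 7.437×10^-7 K/W
R_total = 0.01989 K/W;  Q = ΔT/R_total = 698/0.01989 = 35100 W
T_interface = T_inner − Q·ΣR(inner→interface) = 993 − 35100×0.003444

T ≈ 872 K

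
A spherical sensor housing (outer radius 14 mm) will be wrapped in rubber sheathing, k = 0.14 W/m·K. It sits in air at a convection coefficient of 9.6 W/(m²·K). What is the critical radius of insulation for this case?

r_cr ≈ 29.2 mm

For a sphere r_cr = 2k/h = 2×0.14/9.6
r_cr = 29.2 mm; since the bare radius (14 mm) is below r_cr, adding a thin layer of insulation will *increase* heat loss.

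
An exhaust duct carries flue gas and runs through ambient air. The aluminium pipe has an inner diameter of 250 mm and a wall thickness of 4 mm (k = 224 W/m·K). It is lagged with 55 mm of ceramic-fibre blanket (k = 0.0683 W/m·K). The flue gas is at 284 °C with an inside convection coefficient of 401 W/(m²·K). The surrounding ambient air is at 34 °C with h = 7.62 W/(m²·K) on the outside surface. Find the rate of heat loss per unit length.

Cylindrical conduction, so R = ln(r₂/r₁)/(2πkL) per layer, in series:
R_inner film = 1/(h_i·2πr₁L) = 1/(401×2π×0.125×1) = 0.003175 K/W
R_aluminium pipe wall = ln(129/125)/(2π×224×1) = 2.238×10^-5 K/W
R_ceramic-fibre blanket = ln(184/129)/(2π×0.0683×1) = 0.8275 K/W
R_outer film = 1/(h_o·2πr_oL) = 1/(7.62×2π×0.184×1) = 0.1135 K/W
R_total = 0.9442 K/W
Q = ΔT/R_total = 250/0.9442

q′ ≈ 265 W/m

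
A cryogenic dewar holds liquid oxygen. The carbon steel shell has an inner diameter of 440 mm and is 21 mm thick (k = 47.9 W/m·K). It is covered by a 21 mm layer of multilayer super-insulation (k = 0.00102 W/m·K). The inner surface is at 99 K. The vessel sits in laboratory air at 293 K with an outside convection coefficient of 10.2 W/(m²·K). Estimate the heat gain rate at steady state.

Radial (spherical) resistances in series:
R_carbon steel shell = (1/0.22 − 1/0.241)/(4π×47.9) = 6.58×10^-4 K/W
R_multilayer super-insulation = (1/0.241 − 1/0.262)/(4π×0.00102) = 25.95 K/W
R_outer film = 1/(h·4πr_o²) = 1/(10.2×4π×0.262²) = 0.1137 K/W
R_total = 26.06 K/W
Q = ΔT/R_total = 194/26.06

Q ≈ 7.44 W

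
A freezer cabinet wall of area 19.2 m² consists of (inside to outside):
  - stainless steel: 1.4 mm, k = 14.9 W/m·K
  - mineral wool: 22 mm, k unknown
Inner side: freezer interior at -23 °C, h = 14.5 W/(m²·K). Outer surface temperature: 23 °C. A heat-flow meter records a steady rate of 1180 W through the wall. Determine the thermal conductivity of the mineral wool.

k ≈ 0.0324 W/(m·K)

Thermal resistances in series:
R_inner film = 1/(h_i·A) = 1/(14.5×19.2) = 0.003592 K/W
R_stainless steel = L/(kA) = 0.0014/(14.9×19.2) = 4.894×10^-6 K/W
Sum of known resistances R_other = 0.003597 K/W
Total R = ΔT/Q = 46/1180 = 0.03898 K/W
R_mineral wool = R_total − R_other = 0.03539 K/W
k = L/(R·A) = 0.022/(0.03539×19.2)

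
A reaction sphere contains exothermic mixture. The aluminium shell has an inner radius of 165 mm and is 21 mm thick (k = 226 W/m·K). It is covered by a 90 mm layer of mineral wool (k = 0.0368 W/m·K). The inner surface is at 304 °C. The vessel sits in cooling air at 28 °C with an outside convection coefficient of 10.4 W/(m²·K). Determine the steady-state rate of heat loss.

Spherical conduction: R = (1/r_in − 1/r_out)/(4πk) per layer; series-sum.
R_aluminium shell = (1/0.165 − 1/0.186)/(4π×226) = 2.409×10^-4 K/W
R_mineral wool = (1/0.186 − 1/0.276)/(4π×0.0368) = 3.791 K/W
R_outer film = 1/(h·4πr_o²) = 1/(10.4×4π×0.276²) = 0.1004 K/W
R_total = 3.892 K/W
Q = ΔT/R_total = 276/3.892

Q ≈ 70.9 W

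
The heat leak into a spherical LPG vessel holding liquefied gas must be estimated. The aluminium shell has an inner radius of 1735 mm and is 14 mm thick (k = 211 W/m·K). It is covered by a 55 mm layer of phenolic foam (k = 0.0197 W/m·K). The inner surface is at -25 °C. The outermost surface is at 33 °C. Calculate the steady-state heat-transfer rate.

For a spherical shell R = (1/r₁ − 1/r₂)/(4πk); film R = 1/(h·4πr²). In series:
R_aluminium shell = (1/1.735 − 1/1.749)/(4π×211) = 1.74×10^-6 K/W
R_phenolic foam = (1/1.749 − 1/1.804)/(4π×0.0197) = 0.07041 K/W
R_total = 0.07042 K/W
Q = ΔT/R_total = 58/0.07042

Q ≈ 824 W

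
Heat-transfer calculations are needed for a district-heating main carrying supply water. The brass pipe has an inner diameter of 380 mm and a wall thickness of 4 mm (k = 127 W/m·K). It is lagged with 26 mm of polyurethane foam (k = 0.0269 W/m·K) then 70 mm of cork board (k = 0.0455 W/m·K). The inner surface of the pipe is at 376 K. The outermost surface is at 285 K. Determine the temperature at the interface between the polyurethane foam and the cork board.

Treating each annulus and film as a series resistance:
R_brass pipe wall = ln(194/190)/(2π×127×1) = 2.611×10^-5 K/W
R_polyurethane foam = ln(220/194)/(2π×0.0269×1) = 0.7441 K/W
R_cork board = ln(290/220)/(2π×0.0455×1) = 0.9663 K/W
R_total = 1.71 K/W
Q = ΔT/R_total = 91/1.71
Q = 53.2 W/m
T_interface = T_inner − Q·ΣR(inner→interface) = 376 − 53.2×0.7441

T ≈ 336 K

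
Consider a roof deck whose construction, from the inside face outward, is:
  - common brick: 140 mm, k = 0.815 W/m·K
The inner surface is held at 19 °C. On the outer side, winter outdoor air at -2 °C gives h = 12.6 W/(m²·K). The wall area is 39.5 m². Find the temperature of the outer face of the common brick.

Treating each layer as a thermal resistance in series:
R_common brick = L/(kA) = 0.14/(0.815×39.5) = 0.004349 K/W
R_outer film = 1/(h_o·A) = 1/(12.6×39.5) = 0.002009 K/W
R_total = 0.006358 K/W;  Q = ΔT/R_total = 21/0.006358 = 3303 W
T_interface = T_inner − Q·ΣR(inner→interface) = 19 − 3300×0.004349

T ≈ 4.64 °C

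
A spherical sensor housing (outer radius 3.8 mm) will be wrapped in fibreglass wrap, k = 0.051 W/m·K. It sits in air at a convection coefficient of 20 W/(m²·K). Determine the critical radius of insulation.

r_cr ≈ 5.1 mm

For a sphere r_cr = 2k/h = 2×0.051/20
r_cr = 5.1 mm; since the bare radius (3.8 mm) is below r_cr, adding a thin layer of insulation will *increase* heat loss.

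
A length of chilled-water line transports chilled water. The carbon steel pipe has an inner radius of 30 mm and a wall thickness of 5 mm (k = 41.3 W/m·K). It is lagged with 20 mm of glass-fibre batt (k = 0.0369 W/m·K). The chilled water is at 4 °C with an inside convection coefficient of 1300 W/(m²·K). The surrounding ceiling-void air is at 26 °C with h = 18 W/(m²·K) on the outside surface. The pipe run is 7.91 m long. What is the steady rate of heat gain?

Cylindrical conduction, so R = ln(r₂/r₁)/(2πkL) per layer, in series:
R_inner film = 1/(h_i·2πr₁L) = 1/(1300×2π×0.03×7.91) = 5.159×10^-4 K/W
R_carbon steel pipe wall = ln(35/30)/(2π×41.3×7.91) = 7.51×10^-5 K/W
R_glass-fibre batt = ln(55/35)/(2π×0.0369×7.91) = 0.2465 K/W
R_outer film = 1/(h_o·2πr_oL) = 1/(18×2π×0.055×7.91) = 0.02032 K/W
R_total = 0.2674 K/W
Q = ΔT/R_total = 22/0.2674

Q ≈ 82.3 W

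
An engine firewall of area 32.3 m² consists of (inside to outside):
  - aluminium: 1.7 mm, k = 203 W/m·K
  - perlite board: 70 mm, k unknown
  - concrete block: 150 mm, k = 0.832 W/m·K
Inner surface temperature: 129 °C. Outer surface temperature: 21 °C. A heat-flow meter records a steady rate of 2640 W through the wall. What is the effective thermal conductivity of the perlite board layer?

Treating each layer as a thermal resistance in series:
R_aluminium = L/(kA) = 0.0017/(203×32.3) = 2.593×10^-7 K/W
R_concrete block = L/(kA) = 0.15/(0.832×32.3) = 0.005582 K/W
Sum of known resistances R_other = 0.005582 K/W
Total R = ΔT/Q = 108/2640 = 0.04091 K/W
R_perlite board = R_total − R_other = 0.03533 K/W
k = L/(R·A) = 0.07/(0.03533×32.3)

k ≈ 0.0613 W/(m·K)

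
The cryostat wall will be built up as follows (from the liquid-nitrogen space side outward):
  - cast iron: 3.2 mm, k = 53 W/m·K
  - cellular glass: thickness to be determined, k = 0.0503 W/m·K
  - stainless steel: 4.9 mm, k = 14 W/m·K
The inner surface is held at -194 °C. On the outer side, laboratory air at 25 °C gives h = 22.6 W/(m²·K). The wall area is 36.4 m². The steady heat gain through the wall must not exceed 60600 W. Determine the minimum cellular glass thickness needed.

Model the wall as resistances in series:
R_cast iron = L/(kA) = 0.0032/(53×36.4) = 1.659×10^-6 K/W
R_stainless steel = L/(kA) = 0.0049/(14×36.4) = 9.615×10^-6 K/W
R_outer film = 1/(h_o·A) = 1/(22.6×36.4) = 0.001216 K/W
Sum of the known resistances R_other = 0.001227 K/W
Required total resistance R_tot = ΔT/Q_allow = 219/60600 = 0.003614 K/W
R_cellular glass = R_tot − R_other = 0.002387 K/W
L = R·k·A = 0.002387×0.0503×36.4

L ≈ 4.37 mm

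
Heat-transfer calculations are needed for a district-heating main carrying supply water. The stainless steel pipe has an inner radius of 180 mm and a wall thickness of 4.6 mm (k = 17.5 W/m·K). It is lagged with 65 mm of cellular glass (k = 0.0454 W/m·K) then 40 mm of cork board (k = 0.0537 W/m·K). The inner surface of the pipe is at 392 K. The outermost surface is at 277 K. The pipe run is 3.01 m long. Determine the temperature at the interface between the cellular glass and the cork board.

T ≈ 311 K

Radial resistances (cylindrical: R_cond = ln(r_o/r_i)/(2πkL), R_conv = 1/(h·2πrL)):
R_stainless steel pipe wall = ln(184.6/180)/(2π×17.5×3.01) = 7.624×10^-5 K/W
R_cellular glass = ln(249.6/184.6)/(2π×0.0454×3.01) = 0.3513 K/W
R_cork board = ln(289.6/249.6)/(2π×0.0537×3.01) = 0.1464 K/W
R_total = 0.4978 K/W
Q = ΔT/R_total = 115/0.4978
Q = 231 W
T_interface = T_inner − Q·ΣR(inner→interface) = 392 − 231×0.3514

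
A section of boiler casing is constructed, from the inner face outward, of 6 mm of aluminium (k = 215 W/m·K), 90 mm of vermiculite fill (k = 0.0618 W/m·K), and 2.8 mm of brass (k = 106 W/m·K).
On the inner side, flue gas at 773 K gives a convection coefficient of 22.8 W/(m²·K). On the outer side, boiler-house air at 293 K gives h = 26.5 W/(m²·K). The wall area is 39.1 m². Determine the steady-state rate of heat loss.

Q ≈ 12200 W

Model the wall as resistances in series:
R_inner film = 1/(h_i·A) = 1/(22.8×39.1) = 0.001122 K/W
R_aluminium = L/(kA) = 0.006/(215×39.1) = 7.137×10^-7 K/W
R_vermiculite fill = L/(kA) = 0.09/(0.0618×39.1) = 0.03725 K/W
R_brass = L/(kA) = 0.0028/(106×39.1) = 6.756×10^-7 K/W
R_outer film = 1/(h_o·A) = 1/(26.5×39.1) = 9.651×10^-4 K/W
R_total = 0.03933 K/W
Q = ΔT / R_total = 480 / 0.03933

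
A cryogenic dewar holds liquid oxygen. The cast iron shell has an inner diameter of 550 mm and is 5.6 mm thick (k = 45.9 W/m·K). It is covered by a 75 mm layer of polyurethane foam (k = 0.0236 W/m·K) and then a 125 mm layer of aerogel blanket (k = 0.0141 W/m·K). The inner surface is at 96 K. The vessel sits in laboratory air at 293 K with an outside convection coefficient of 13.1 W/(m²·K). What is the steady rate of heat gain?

For a spherical shell R = (1/r₁ − 1/r₂)/(4πk); film R = 1/(h·4πr²). In series:
R_cast iron shell = (1/0.275 − 1/0.2806)/(4π×45.9) = 1.258×10^-4 K/W
R_polyurethane foam = (1/0.2806 − 1/0.3556)/(4π×0.0236) = 2.534 K/W
R_aerogel blanket = (1/0.3556 − 1/0.4806)/(4π×0.0141) = 4.128 K/W
R_outer film = 1/(h·4πr_o²) = 1/(13.1×4π×0.4806²) = 0.0263 K/W
R_total = 6.689 K/W
Q = ΔT/R_total = 197/6.689

Q ≈ 29.5 W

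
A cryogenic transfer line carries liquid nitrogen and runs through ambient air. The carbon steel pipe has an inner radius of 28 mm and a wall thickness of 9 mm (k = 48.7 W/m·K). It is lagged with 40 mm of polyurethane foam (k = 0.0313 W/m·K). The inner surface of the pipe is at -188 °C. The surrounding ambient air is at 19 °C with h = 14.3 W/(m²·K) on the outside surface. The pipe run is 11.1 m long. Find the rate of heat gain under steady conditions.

Q ≈ 593 W

Treating each annulus and film as a series resistance:
R_carbon steel pipe wall = ln(37/28)/(2π×48.7×11.1) = 8.206×10^-5 K/W
R_polyurethane foam = ln(77/37)/(2π×0.0313×11.1) = 0.3357 K/W
R_outer film = 1/(h_o·2πr_oL) = 1/(14.3×2π×0.077×11.1) = 0.01302 K/W
R_total = 0.3488 K/W
Q = ΔT/R_total = 207/0.3488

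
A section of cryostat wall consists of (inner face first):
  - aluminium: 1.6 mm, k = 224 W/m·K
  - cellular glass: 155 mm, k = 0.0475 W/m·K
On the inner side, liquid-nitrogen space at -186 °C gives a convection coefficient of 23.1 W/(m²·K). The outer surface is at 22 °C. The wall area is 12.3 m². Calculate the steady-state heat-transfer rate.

Thermal resistances in series:
R_inner film = 1/(h_i·A) = 1/(23.1×12.3) = 0.00352 K/W
R_aluminium = L/(kA) = 0.0016/(224×12.3) = 5.807×10^-7 K/W
R_cellular glass = L/(kA) = 0.155/(0.0475×12.3) = 0.2653 K/W
R_total = 0.2688 K/W
Q = ΔT / R_total = 208 / 0.2688

Q ≈ 774 W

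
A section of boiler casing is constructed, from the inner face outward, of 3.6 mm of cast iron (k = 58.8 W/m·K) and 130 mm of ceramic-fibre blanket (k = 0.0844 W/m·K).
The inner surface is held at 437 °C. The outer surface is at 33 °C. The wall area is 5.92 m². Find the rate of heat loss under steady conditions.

Using the resistance-network approach (series):
R_cast iron = L/(kA) = 0.0036/(58.8×5.92) = 1.034×10^-5 K/W
R_ceramic-fibre blanket = L/(kA) = 0.13/(0.0844×5.92) = 0.2602 K/W
R_total = 0.2602 K/W
Q = ΔT / R_total = 404 / 0.2602

Q ≈ 1550 W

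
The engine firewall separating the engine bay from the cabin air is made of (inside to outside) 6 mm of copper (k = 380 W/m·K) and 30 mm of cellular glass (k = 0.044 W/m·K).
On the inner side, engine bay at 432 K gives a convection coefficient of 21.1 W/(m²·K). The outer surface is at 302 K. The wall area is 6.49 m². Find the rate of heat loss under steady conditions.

Q ≈ 1160 W

Model the wall as resistances in series:
R_inner film = 1/(h_i·A) = 1/(21.1×6.49) = 0.007303 K/W
R_copper = L/(kA) = 0.006/(380×6.49) = 2.433×10^-6 K/W
R_cellular glass = L/(kA) = 0.03/(0.044×6.49) = 0.1051 K/W
R_total = 0.1124 K/W
Q = ΔT / R_total = 130 / 0.1124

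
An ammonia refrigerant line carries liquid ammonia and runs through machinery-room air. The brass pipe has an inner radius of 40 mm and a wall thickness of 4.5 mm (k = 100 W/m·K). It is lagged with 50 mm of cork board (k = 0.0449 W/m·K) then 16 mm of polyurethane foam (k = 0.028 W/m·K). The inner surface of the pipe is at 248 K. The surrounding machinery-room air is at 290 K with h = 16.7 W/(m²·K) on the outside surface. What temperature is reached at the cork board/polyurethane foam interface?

T ≈ 279 K

Treating each annulus and film as a series resistance:
R_brass pipe wall = ln(44.5/40)/(2π×100×1) = 1.697×10^-4 K/W
R_cork board = ln(94.5/44.5)/(2π×0.0449×1) = 2.67 K/W
R_polyurethane foam = ln(110.5/94.5)/(2π×0.028×1) = 0.8891 K/W
R_outer film = 1/(h_o·2πr_oL) = 1/(16.7×2π×0.1105×1) = 0.08625 K/W
R_total = 3.645 K/W
Q = ΔT/R_total = 42/3.645
Q = 11.5 W/m
T_interface = T_inner + Q·ΣR(inner→interface) = 248 + 11.5×2.67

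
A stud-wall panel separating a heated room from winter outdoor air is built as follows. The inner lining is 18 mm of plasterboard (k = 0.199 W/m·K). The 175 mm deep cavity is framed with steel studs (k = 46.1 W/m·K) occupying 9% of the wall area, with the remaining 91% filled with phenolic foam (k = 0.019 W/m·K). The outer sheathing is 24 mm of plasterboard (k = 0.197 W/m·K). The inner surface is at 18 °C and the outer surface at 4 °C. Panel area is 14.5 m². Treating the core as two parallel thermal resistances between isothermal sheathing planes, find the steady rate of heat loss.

Q ≈ 798 W

Sheathing layers in series; stud and cavity paths in parallel between them.
R_inner = 0.018/(0.199×14.5) = 0.006238 K/W
R_stud  = 0.175/(46.1×0.09×14.5) = 0.002909 K/W
R_cav   = 0.175/(0.019×0.91×14.5) = 0.698 K/W
1/R_core = 1/R_stud + 1/R_cav → R_core = 0.002897 K/W
R_outer = 0.024/(0.197×14.5) = 0.008402 K/W
R_total = 0.01754 K/W
Q = ΔT/R_total = 14/0.01754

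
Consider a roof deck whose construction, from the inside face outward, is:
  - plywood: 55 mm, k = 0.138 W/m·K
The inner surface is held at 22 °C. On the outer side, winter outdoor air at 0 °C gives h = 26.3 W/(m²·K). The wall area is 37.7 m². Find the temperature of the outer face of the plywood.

Model the wall as resistances in series:
R_plywood = L/(kA) = 0.055/(0.138×37.7) = 0.01057 K/W
R_outer film = 1/(h_o·A) = 1/(26.3×37.7) = 0.001009 K/W
R_total = 0.01158 K/W;  Q = ΔT/R_total = 22/0.01158 = 1900 W
T_interface = T_inner − Q·ΣR(inner→interface) = 22 − 1900×0.01057

T ≈ 1.92 °C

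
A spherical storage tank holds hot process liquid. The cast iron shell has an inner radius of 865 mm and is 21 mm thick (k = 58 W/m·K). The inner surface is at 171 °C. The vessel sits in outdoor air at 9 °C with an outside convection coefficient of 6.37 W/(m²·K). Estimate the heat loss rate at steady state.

Each spherical layer contributes R = (1/r_i − 1/r_o)/(4πk):
R_cast iron shell = (1/0.865 − 1/0.886)/(4π×58) = 3.76×10^-5 K/W
R_outer film = 1/(h·4πr_o²) = 1/(6.37×4π×0.886²) = 0.01591 K/W
R_total = 0.01595 K/W
Q = ΔT/R_total = 162/0.01595

Q ≈ 10200 W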